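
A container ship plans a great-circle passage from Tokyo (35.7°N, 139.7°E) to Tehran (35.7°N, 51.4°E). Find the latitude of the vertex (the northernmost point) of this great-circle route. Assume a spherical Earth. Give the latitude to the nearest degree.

The great circle lies in the plane with unit normal n̂ = (p₁ × p₂)/|p₁ × p₂|.
Here n̂_z ≈ -0.707; the vertex latitude is φ_max = arccos|n̂_z| ≈ 45.0°.
Check via Clairaut: cos φ_max = |cos φ₁| · sin C = cos(35.7°)·sin(60.5°) ≈ 0.707, again giving ≈ 45.0°.

≈ 45°N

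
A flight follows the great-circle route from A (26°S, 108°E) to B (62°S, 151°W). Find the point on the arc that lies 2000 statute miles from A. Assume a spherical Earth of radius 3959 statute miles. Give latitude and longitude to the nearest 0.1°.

≈ (49.8°S, 129.3°E)

Convert each endpoint to a unit vector on the sphere (x = cos φ cos λ, y = cos φ sin λ, z = sin φ).
The central angle between the endpoints is δ = arccos(p₁·p₂) ≈ 1.259 rad (72.1°). The total great-circle distance is δ·R ≈ 1.259 × 3959 ≈ 4985 mi, so the target fraction is f = 2000/4985 ≈ 0.401.
Interpolate at f ≈ 0.401 with slerp weights a = sin((1−f)δ)/sin δ ≈ 0.719, b = sin(fδ)/sin δ ≈ 0.508.
p = a·p₁ + b·p₂ ≈ (-0.409, 0.499, -0.764); φ = arcsin(p_z) ≈ -49.84°, λ = atan2(p_y, p_x) ≈ 129.30°.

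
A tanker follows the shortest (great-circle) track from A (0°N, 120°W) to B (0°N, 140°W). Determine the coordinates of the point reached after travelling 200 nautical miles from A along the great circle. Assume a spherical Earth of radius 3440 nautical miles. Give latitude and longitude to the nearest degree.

≈ (0°N, 123°W)

From cos δ = sin φ₁ sin φ₂ + cos φ₁ cos φ₂ cos Δλ, the central angle is δ ≈ 0.349 rad (20.0°). The total great-circle distance is δ·R ≈ 0.349 × 3440 ≈ 1201 nmi, so the target fraction is f = 200/1201 ≈ 0.167.
Interpolate at f ≈ 0.167 with slerp weights a = sin((1−f)δ)/sin δ ≈ 0.839, b = sin(fδ)/sin δ ≈ 0.170.
p = a·p₁ + b·p₂ ≈ (-0.549, -0.836, 0.000); φ = arcsin(p_z) ≈ 0.00°, λ = atan2(p_y, p_x) ≈ -123.33°.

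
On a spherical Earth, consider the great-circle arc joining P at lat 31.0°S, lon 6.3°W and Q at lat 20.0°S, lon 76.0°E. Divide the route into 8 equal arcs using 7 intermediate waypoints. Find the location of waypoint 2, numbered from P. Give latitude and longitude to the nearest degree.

≈ lat 34°S, lon 15°E

Write both endpoints as unit vectors p₁, p₂ with components (cos φ cos λ, cos φ sin λ, sin φ).
The central angle between the endpoints is δ = arccos(p₁·p₂) ≈ 1.283 rad (73.5°).
Interpolate at f = 2/8 with slerp weights a = sin((1−f)δ)/sin δ ≈ 0.856, b = sin(fδ)/sin δ ≈ 0.329.
p = a·p₁ + b·p₂ ≈ (0.804, 0.219, -0.553); φ = arcsin(p_z) ≈ -33.58°, λ = atan2(p_y, p_x) ≈ 15.26°.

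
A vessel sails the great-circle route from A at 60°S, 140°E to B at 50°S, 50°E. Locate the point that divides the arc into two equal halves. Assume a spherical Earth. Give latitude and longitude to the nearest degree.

≈ 63°S, 88°E

Convert each endpoint to a unit vector on the sphere (x = cos φ cos λ, y = cos φ sin λ, z = sin φ).
The central angle between the endpoints is δ = arccos(p₁·p₂) ≈ 0.845 rad (48.4°).
Interpolate at f = 1/2 with slerp weights a = sin((1−f)δ)/sin δ ≈ 0.548, b = sin(fδ)/sin δ ≈ 0.548.
p = a·p₁ + b·p₂ ≈ (0.017, 0.446, -0.895); φ = arcsin(p_z) ≈ -63.48°, λ = atan2(p_y, p_x) ≈ 87.88°.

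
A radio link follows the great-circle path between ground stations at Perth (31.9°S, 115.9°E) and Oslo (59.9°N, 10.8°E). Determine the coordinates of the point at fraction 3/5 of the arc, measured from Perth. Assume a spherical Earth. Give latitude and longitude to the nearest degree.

≈ 32°N, 74°E

Write both endpoints as unit vectors p₁, p₂ with components (cos φ cos λ, cos φ sin λ, sin φ).
The central angle between the endpoints is δ = arccos(p₁·p₂) ≈ 2.175 rad (124.6°).
Interpolate at f = 3/5 with slerp weights a = sin((1−f)δ)/sin δ ≈ 0.929, b = sin(fδ)/sin δ ≈ 1.172.
p = a·p₁ + b·p₂ ≈ (0.233, 0.819, 0.524); φ = arcsin(p_z) ≈ 31.57°, λ = atan2(p_y, p_x) ≈ 74.12°.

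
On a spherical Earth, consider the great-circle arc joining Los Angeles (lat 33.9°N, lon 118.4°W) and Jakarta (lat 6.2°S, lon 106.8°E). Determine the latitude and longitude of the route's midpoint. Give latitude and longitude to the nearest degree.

Write both endpoints as unit vectors p₁, p₂ with components (cos φ cos λ, cos φ sin λ, sin φ).
The central angle between the endpoints is δ = arccos(p₁·p₂) ≈ 2.267 rad (129.9°).
Interpolate at f = 1/2 with slerp weights a = sin((1−f)δ)/sin δ ≈ 1.181, b = sin(fδ)/sin δ ≈ 1.181.
p = a·p₁ + b·p₂ ≈ (-0.806, 0.262, 0.531); φ = arcsin(p_z) ≈ 32.09°, λ = atan2(p_y, p_x) ≈ 162.00°.

≈ lat 32°N, lon 162°E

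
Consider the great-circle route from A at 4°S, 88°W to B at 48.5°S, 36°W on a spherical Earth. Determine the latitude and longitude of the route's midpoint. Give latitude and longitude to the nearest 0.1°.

≈ 28.6°S, 67.6°W

Convert each endpoint to a unit vector on the sphere (x = cos φ cos λ, y = cos φ sin λ, z = sin φ).
The central angle between the endpoints is δ = arccos(p₁·p₂) ≈ 1.094 rad (62.7°).
Interpolate at f = 1/2 with slerp weights a = sin((1−f)δ)/sin δ ≈ 0.585, b = sin(fδ)/sin δ ≈ 0.585.
p = a·p₁ + b·p₂ ≈ (0.334, -0.812, -0.479); φ = arcsin(p_z) ≈ -28.64°, λ = atan2(p_y, p_x) ≈ -67.62°.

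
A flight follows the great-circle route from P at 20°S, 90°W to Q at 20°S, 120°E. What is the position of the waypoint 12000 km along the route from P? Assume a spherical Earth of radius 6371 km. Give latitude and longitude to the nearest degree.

≈ 37°S, 137°E

Convert each endpoint to a unit vector on the sphere (x = cos φ cos λ, y = cos φ sin λ, z = sin φ).
The central angle between the endpoints is δ = arccos(p₁·p₂) ≈ 2.275 rad (130.4°). The total great-circle distance is δ·R ≈ 2.275 × 6371 ≈ 14497 km, so the target fraction is f = 12000/14497 ≈ 0.828.
Interpolate at f ≈ 0.828 with slerp weights a = sin((1−f)δ)/sin δ ≈ 0.501, b = sin(fδ)/sin δ ≈ 1.249.
p = a·p₁ + b·p₂ ≈ (-0.587, 0.545, -0.599); φ = arcsin(p_z) ≈ -36.77°, λ = atan2(p_y, p_x) ≈ 137.10°.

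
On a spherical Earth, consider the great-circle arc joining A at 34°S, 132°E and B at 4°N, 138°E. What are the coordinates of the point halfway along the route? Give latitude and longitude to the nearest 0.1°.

Write both endpoints as unit vectors p₁, p₂ with components (cos φ cos λ, cos φ sin λ, sin φ).
The central angle between the endpoints is δ = arccos(p₁·p₂) ≈ 0.671 rad (38.4°).
Interpolate at f = 1/2 with slerp weights a = sin((1−f)δ)/sin δ ≈ 0.529, b = sin(fδ)/sin δ ≈ 0.529.
p = a·p₁ + b·p₂ ≈ (-0.686, 0.680, -0.259); φ = arcsin(p_z) ≈ -15.02°, λ = atan2(p_y, p_x) ≈ 135.28°.

≈ 15.0°S, 135.3°E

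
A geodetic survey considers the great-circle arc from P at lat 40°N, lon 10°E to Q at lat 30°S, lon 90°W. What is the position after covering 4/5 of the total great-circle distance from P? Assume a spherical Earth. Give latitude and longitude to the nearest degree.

≈ lat 16°S, lon 70°W

Write both endpoints as unit vectors p₁, p₂ with components (cos φ cos λ, cos φ sin λ, sin φ).
The central angle between the endpoints is δ = arccos(p₁·p₂) ≈ 2.023 rad (115.9°).
Interpolate at f = 4/5 with slerp weights a = sin((1−f)δ)/sin δ ≈ 0.437, b = sin(fδ)/sin δ ≈ 1.110.
p = a·p₁ + b·p₂ ≈ (0.330, -0.903, -0.274); φ = arcsin(p_z) ≈ -15.90°, λ = atan2(p_y, p_x) ≈ -69.93°.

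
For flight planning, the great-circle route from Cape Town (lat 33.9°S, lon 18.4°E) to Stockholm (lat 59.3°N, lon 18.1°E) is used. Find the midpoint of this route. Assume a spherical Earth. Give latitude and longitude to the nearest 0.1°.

≈ lat 12.7°N, lon 18.3°E

Write both endpoints as unit vectors p₁, p₂ with components (cos φ cos λ, cos φ sin λ, sin φ).
The central angle between the endpoints is δ = arccos(p₁·p₂) ≈ 1.627 rad (93.2°).
Interpolate at f = 1/2 with slerp weights a = sin((1−f)δ)/sin δ ≈ 0.728, b = sin(fδ)/sin δ ≈ 0.728.
p = a·p₁ + b·p₂ ≈ (0.926, 0.306, 0.220); φ = arcsin(p_z) ≈ 12.70°, λ = atan2(p_y, p_x) ≈ 18.29°.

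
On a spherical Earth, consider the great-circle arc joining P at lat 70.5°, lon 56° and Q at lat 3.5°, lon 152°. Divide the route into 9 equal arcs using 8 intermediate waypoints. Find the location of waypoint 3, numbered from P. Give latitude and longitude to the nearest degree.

≈ lat 57°, lon 120°

Convert each endpoint to a unit vector on the sphere (x = cos φ cos λ, y = cos φ sin λ, z = sin φ).
The central angle between the endpoints is δ = arccos(p₁·p₂) ≈ 1.548 rad (88.7°).
Interpolate at f = 3/9 with slerp weights a = sin((1−f)δ)/sin δ ≈ 0.859, b = sin(fδ)/sin δ ≈ 0.494.
p = a·p₁ + b·p₂ ≈ (-0.275, 0.469, 0.839); φ = arcsin(p_z) ≈ 57.08°, λ = atan2(p_y, p_x) ≈ 120.37°.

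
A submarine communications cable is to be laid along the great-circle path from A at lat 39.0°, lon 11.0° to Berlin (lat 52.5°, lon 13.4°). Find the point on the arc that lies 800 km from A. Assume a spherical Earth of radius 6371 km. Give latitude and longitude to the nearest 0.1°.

≈ lat 46.1°, lon 12.1°

Convert each endpoint to a unit vector on the sphere (x = cos φ cos λ, y = cos φ sin λ, z = sin φ).
The central angle between the endpoints is δ = arccos(p₁·p₂) ≈ 0.237 rad (13.6°). The total great-circle distance is δ·R ≈ 0.237 × 6371 ≈ 1512 km, so the target fraction is f = 800/1512 ≈ 0.529.
Interpolate at f ≈ 0.529 with slerp weights a = sin((1−f)δ)/sin δ ≈ 0.475, b = sin(fδ)/sin δ ≈ 0.533.
p = a·p₁ + b·p₂ ≈ (0.677, 0.145, 0.721); φ = arcsin(p_z) ≈ 46.15°, λ = atan2(p_y, p_x) ≈ 12.12°.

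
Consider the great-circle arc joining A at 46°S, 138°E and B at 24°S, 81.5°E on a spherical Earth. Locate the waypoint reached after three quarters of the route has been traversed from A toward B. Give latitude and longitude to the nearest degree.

Write both endpoints as unit vectors p₁, p₂ with components (cos φ cos λ, cos φ sin λ, sin φ).
The central angle between the endpoints is δ = arccos(p₁·p₂) ≈ 0.873 rad (50.0°).
Interpolate at f = 3/4 with slerp weights a = sin((1−f)δ)/sin δ ≈ 0.283, b = sin(fδ)/sin δ ≈ 0.795.
p = a·p₁ + b·p₂ ≈ (-0.039, 0.849, -0.526); φ = arcsin(p_z) ≈ -31.77°, λ = atan2(p_y, p_x) ≈ 92.60°.

≈ 32°S, 93°E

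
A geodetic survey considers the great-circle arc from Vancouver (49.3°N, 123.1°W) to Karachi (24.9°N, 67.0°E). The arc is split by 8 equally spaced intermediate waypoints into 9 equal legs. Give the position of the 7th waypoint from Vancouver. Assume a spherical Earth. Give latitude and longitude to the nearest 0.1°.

≈ 48.1°N, 71.0°E

Write both endpoints as unit vectors p₁, p₂ with components (cos φ cos λ, cos φ sin λ, sin φ).
The central angle between the endpoints is δ = arccos(p₁·p₂) ≈ 1.837 rad (105.3°).
Interpolate at f = 7/9 with slerp weights a = sin((1−f)δ)/sin δ ≈ 0.411, b = sin(fδ)/sin δ ≈ 1.026.
p = a·p₁ + b·p₂ ≈ (0.217, 0.632, 0.744); φ = arcsin(p_z) ≈ 48.07°, λ = atan2(p_y, p_x) ≈ 71.04°.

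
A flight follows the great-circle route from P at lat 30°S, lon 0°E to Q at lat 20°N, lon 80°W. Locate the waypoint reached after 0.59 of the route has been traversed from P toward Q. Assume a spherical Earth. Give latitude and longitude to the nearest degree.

The haversine formula gives a central angle δ ≈ 1.600 rad (91.7°) between the endpoints.
Interpolate at f = 0.59 with slerp weights a = sin((1−f)δ)/sin δ ≈ 0.610, b = sin(fδ)/sin δ ≈ 0.810.
p = a·p₁ + b·p₂ ≈ (0.661, -0.750, -0.028); φ = arcsin(p_z) ≈ -1.60°, λ = atan2(p_y, p_x) ≈ -48.62°.

≈ lat 2°S, lon 49°W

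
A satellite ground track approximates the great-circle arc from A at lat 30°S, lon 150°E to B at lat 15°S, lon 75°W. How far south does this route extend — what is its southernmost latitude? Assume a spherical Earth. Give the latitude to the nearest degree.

≈ 48°S

The great circle lies in the plane with unit normal n̂ = (p₁ × p₂)/|p₁ × p₂|.
Here n̂_z ≈ +0.667; the vertex latitude is φ_max = arccos|n̂_z| ≈ 48.2°.
Check via Clairaut: cos φ_max = |cos φ₁| · sin C = cos(30.0°)·sin(129.6°) ≈ 0.667, again giving ≈ 48.2°.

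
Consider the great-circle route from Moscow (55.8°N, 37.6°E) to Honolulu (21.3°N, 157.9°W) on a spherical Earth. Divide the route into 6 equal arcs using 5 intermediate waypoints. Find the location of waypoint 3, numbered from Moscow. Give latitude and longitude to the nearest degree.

From cos δ = sin φ₁ sin φ₂ + cos φ₁ cos φ₂ cos Δλ, the central angle is δ ≈ 1.776 rad (101.8°).
Interpolate at f = 3/6 with slerp weights a = sin((1−f)δ)/sin δ ≈ 0.793, b = sin(fδ)/sin δ ≈ 0.793.
p = a·p₁ + b·p₂ ≈ (-0.331, -0.006, 0.944); φ = arcsin(p_z) ≈ 70.65°, λ = atan2(p_y, p_x) ≈ -178.96°.

≈ 71°N, 179°W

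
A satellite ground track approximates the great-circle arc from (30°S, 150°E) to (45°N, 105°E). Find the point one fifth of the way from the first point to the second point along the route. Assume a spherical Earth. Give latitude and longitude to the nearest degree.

The haversine formula gives a central angle δ ≈ 1.491 rad (85.4°) between the endpoints.
Interpolate at f = 1/5 with slerp weights a = sin((1−f)δ)/sin δ ≈ 0.932, b = sin(fδ)/sin δ ≈ 0.295.
p = a·p₁ + b·p₂ ≈ (-0.753, 0.605, -0.258); φ = arcsin(p_z) ≈ -14.94°, λ = atan2(p_y, p_x) ≈ 141.23°.

≈ (15°S, 141°E)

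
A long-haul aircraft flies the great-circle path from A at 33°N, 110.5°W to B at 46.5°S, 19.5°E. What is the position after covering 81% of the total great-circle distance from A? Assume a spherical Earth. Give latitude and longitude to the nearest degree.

Convert each endpoint to a unit vector on the sphere (x = cos φ cos λ, y = cos φ sin λ, z = sin φ).
The central angle between the endpoints is δ = arccos(p₁·p₂) ≈ 2.444 rad (140.0°).
Interpolate at f = 0.81 with slerp weights a = sin((1−f)δ)/sin δ ≈ 0.697, b = sin(fδ)/sin δ ≈ 1.428.
p = a·p₁ + b·p₂ ≈ (0.722, -0.219, -0.656); φ = arcsin(p_z) ≈ -41.02°, λ = atan2(p_y, p_x) ≈ -16.89°.

≈ 41°S, 17°W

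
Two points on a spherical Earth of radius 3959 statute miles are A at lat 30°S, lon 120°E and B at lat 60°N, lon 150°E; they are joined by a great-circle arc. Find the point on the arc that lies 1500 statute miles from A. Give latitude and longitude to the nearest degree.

≈ lat 9°S, lon 125°E

From cos δ = sin φ₁ sin φ₂ + cos φ₁ cos φ₂ cos Δλ, the central angle is δ ≈ 1.629 rad (93.3°). The total great-circle distance is δ·R ≈ 1.629 × 3959 ≈ 6449 mi, so the target fraction is f = 1500/6449 ≈ 0.233.
Interpolate at f ≈ 0.233 with slerp weights a = sin((1−f)δ)/sin δ ≈ 0.951, b = sin(fδ)/sin δ ≈ 0.371.
p = a·p₁ + b·p₂ ≈ (-0.572, 0.806, -0.154); φ = arcsin(p_z) ≈ -8.88°, λ = atan2(p_y, p_x) ≈ 125.38°.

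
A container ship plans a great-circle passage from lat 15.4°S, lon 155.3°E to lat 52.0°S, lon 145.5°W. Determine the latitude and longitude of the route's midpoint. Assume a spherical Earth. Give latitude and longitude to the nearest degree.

The haversine formula gives a central angle δ ≈ 1.032 rad (59.1°) between the endpoints.
Interpolate at f = 1/2 with slerp weights a = sin((1−f)δ)/sin δ ≈ 0.575, b = sin(fδ)/sin δ ≈ 0.575.
p = a·p₁ + b·p₂ ≈ (-0.795, 0.031, -0.606); φ = arcsin(p_z) ≈ -37.27°, λ = atan2(p_y, p_x) ≈ 177.76°.

≈ lat 37°S, lon 178°E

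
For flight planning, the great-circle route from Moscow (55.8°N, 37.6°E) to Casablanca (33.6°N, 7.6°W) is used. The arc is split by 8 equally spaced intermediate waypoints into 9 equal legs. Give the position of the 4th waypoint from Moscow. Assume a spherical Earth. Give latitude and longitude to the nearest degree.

≈ (48°N, 13°E)

Write both endpoints as unit vectors p₁, p₂ with components (cos φ cos λ, cos φ sin λ, sin φ).
The central angle between the endpoints is δ = arccos(p₁·p₂) ≈ 0.664 rad (38.0°).
Interpolate at f = 4/9 with slerp weights a = sin((1−f)δ)/sin δ ≈ 0.585, b = sin(fδ)/sin δ ≈ 0.472.
p = a·p₁ + b·p₂ ≈ (0.650, 0.149, 0.745); φ = arcsin(p_z) ≈ 48.17°, λ = atan2(p_y, p_x) ≈ 12.88°.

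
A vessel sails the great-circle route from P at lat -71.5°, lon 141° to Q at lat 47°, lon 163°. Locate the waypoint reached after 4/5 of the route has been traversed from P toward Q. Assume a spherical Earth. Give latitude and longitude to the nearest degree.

≈ lat 23°, lon 160°

Write both endpoints as unit vectors p₁, p₂ with components (cos φ cos λ, cos φ sin λ, sin φ).
The central angle between the endpoints is δ = arccos(p₁·p₂) ≈ 2.086 rad (119.5°).
Interpolate at f = 4/5 with slerp weights a = sin((1−f)δ)/sin δ ≈ 0.466, b = sin(fδ)/sin δ ≈ 1.144.
p = a·p₁ + b·p₂ ≈ (-0.861, 0.321, 0.395); φ = arcsin(p_z) ≈ 23.26°, λ = atan2(p_y, p_x) ≈ 159.55°.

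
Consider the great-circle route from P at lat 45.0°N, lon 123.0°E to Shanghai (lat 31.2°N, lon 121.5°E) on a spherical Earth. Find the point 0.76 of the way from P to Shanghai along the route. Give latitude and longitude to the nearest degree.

The haversine formula gives a central angle δ ≈ 0.242 rad (13.8°) between the endpoints.
Interpolate at f = 0.76 with slerp weights a = sin((1−f)δ)/sin δ ≈ 0.242, b = sin(fδ)/sin δ ≈ 0.763.
p = a·p₁ + b·p₂ ≈ (-0.434, 0.700, 0.567); φ = arcsin(p_z) ≈ 34.51°, λ = atan2(p_y, p_x) ≈ 121.81°.

≈ lat 35°N, lon 122°E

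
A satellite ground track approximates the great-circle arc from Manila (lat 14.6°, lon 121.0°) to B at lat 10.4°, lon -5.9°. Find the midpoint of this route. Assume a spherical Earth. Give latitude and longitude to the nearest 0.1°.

Write both endpoints as unit vectors p₁, p₂ with components (cos φ cos λ, cos φ sin λ, sin φ).
The central angle between the endpoints is δ = arccos(p₁·p₂) ≈ 2.125 rad (121.7°).
Interpolate at f = 1/2 with slerp weights a = sin((1−f)δ)/sin δ ≈ 1.027, b = sin(fδ)/sin δ ≈ 1.027.
p = a·p₁ + b·p₂ ≈ (0.493, 0.748, 0.444); φ = arcsin(p_z) ≈ 26.38°, λ = atan2(p_y, p_x) ≈ 56.62°.

≈ lat 26.4°, lon 56.6°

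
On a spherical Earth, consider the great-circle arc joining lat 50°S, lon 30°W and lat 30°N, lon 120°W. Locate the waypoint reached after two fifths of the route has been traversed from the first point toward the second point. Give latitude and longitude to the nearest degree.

Write both endpoints as unit vectors p₁, p₂ with components (cos φ cos λ, cos φ sin λ, sin φ).
The central angle between the endpoints is δ = arccos(p₁·p₂) ≈ 1.964 rad (112.5°).
Interpolate at f = 2/5 with slerp weights a = sin((1−f)δ)/sin δ ≈ 1.000, b = sin(fδ)/sin δ ≈ 0.766.
p = a·p₁ + b·p₂ ≈ (0.225, -0.896, -0.383); φ = arcsin(p_z) ≈ -22.55°, λ = atan2(p_y, p_x) ≈ -75.88°.

≈ lat 23°S, lon 76°W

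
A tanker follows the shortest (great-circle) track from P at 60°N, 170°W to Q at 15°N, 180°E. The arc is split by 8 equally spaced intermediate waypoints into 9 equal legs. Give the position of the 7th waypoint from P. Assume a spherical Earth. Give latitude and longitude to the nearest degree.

From cos δ = sin φ₁ sin φ₂ + cos φ₁ cos φ₂ cos Δλ, the central angle is δ ≈ 0.796 rad (45.6°).
Interpolate at f = 7/9 with slerp weights a = sin((1−f)δ)/sin δ ≈ 0.246, b = sin(fδ)/sin δ ≈ 0.812.
p = a·p₁ + b·p₂ ≈ (-0.906, -0.021, 0.423); φ = arcsin(p_z) ≈ 25.05°, λ = atan2(p_y, p_x) ≈ -178.65°.

≈ 25°N, 179°W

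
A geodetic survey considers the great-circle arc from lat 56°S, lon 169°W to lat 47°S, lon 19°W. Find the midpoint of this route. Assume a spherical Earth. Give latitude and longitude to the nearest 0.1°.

≈ lat 77.6°S, lon 73.7°W

Write both endpoints as unit vectors p₁, p₂ with components (cos φ cos λ, cos φ sin λ, sin φ).
The central angle between the endpoints is δ = arccos(p₁·p₂) ≈ 1.291 rad (74.0°).
Interpolate at f = 1/2 with slerp weights a = sin((1−f)δ)/sin δ ≈ 0.626, b = sin(fδ)/sin δ ≈ 0.626.
p = a·p₁ + b·p₂ ≈ (0.060, -0.206, -0.977); φ = arcsin(p_z) ≈ -77.62°, λ = atan2(p_y, p_x) ≈ -73.73°.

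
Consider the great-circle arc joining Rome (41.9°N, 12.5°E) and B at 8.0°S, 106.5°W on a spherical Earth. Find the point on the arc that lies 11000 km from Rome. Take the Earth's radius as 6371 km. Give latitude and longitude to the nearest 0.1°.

≈ 4.3°N, 93.6°W

Convert each endpoint to a unit vector on the sphere (x = cos φ cos λ, y = cos φ sin λ, z = sin φ).
The central angle between the endpoints is δ = arccos(p₁·p₂) ≈ 2.038 rad (116.8°). The total great-circle distance is δ·R ≈ 2.038 × 6371 ≈ 12983 km, so the target fraction is f = 11000/12983 ≈ 0.847.
Interpolate at f ≈ 0.847 with slerp weights a = sin((1−f)δ)/sin δ ≈ 0.343, b = sin(fδ)/sin δ ≈ 1.106.
p = a·p₁ + b·p₂ ≈ (-0.062, -0.995, 0.075); φ = arcsin(p_z) ≈ 4.31°, λ = atan2(p_y, p_x) ≈ -93.56°.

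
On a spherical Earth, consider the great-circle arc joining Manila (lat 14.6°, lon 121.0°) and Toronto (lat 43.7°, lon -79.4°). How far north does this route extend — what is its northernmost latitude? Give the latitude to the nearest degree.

≈ 74°

The great circle lies in the plane with unit normal n̂ = (p₁ × p₂)/|p₁ × p₂|.
Here n̂_z ≈ +0.278; the vertex latitude is φ_max = arccos|n̂_z| ≈ 73.8°.
Check via Clairaut: cos φ_max = |cos φ₁| · sin C = cos(14.6°)·sin(16.7°) ≈ 0.278, again giving ≈ 73.8°.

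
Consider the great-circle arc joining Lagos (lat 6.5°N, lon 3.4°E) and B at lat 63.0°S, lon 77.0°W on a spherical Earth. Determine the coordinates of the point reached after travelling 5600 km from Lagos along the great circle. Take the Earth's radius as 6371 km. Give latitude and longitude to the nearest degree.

≈ lat 38°S, lon 22°W

Convert each endpoint to a unit vector on the sphere (x = cos φ cos λ, y = cos φ sin λ, z = sin φ).
The central angle between the endpoints is δ = arccos(p₁·p₂) ≈ 1.596 rad (91.5°). The total great-circle distance is δ·R ≈ 1.596 × 6371 ≈ 10171 km, so the target fraction is f = 5600/10171 ≈ 0.551.
Interpolate at f ≈ 0.551 with slerp weights a = sin((1−f)δ)/sin δ ≈ 0.658, b = sin(fδ)/sin δ ≈ 0.770.
p = a·p₁ + b·p₂ ≈ (0.731, -0.302, -0.612); φ = arcsin(p_z) ≈ -37.73°, λ = atan2(p_y, p_x) ≈ -22.45°.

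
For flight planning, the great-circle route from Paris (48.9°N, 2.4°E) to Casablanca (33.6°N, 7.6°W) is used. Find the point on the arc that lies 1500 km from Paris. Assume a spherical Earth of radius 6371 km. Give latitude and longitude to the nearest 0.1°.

≈ 36.8°N, 5.9°W

Write both endpoints as unit vectors p₁, p₂ with components (cos φ cos λ, cos φ sin λ, sin φ).
The central angle between the endpoints is δ = arccos(p₁·p₂) ≈ 0.297 rad (17.0°). The total great-circle distance is δ·R ≈ 0.297 × 6371 ≈ 1892 km, so the target fraction is f = 1500/1892 ≈ 0.793.
Interpolate at f ≈ 0.793 with slerp weights a = sin((1−f)δ)/sin δ ≈ 0.210, b = sin(fδ)/sin δ ≈ 0.797.
p = a·p₁ + b·p₂ ≈ (0.796, -0.082, 0.599); φ = arcsin(p_z) ≈ 36.83°, λ = atan2(p_y, p_x) ≈ -5.88°.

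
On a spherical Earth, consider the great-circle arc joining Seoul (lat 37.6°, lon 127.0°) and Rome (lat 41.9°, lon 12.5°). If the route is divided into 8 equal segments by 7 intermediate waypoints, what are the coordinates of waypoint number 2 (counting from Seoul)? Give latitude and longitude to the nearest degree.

≈ lat 50°, lon 105°

Convert each endpoint to a unit vector on the sphere (x = cos φ cos λ, y = cos φ sin λ, z = sin φ).
The central angle between the endpoints is δ = arccos(p₁·p₂) ≈ 1.407 rad (80.6°).
Interpolate at f = 2/8 with slerp weights a = sin((1−f)δ)/sin δ ≈ 0.882, b = sin(fδ)/sin δ ≈ 0.349.
p = a·p₁ + b·p₂ ≈ (-0.167, 0.614, 0.771); φ = arcsin(p_z) ≈ 50.47°, λ = atan2(p_y, p_x) ≈ 105.18°.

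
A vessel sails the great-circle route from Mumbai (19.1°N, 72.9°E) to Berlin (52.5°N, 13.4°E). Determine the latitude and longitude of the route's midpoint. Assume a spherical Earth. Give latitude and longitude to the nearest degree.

From cos δ = sin φ₁ sin φ₂ + cos φ₁ cos φ₂ cos Δλ, the central angle is δ ≈ 0.987 rad (56.5°).
Interpolate at f = 1/2 with slerp weights a = sin((1−f)δ)/sin δ ≈ 0.568, b = sin(fδ)/sin δ ≈ 0.568.
p = a·p₁ + b·p₂ ≈ (0.494, 0.593, 0.636); φ = arcsin(p_z) ≈ 39.50°, λ = atan2(p_y, p_x) ≈ 50.20°.

≈ 40°N, 50°E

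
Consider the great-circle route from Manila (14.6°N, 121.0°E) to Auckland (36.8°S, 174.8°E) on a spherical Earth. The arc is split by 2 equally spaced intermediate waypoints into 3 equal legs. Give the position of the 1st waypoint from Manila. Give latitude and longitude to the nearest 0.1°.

≈ (3.4°S, 137.1°E)

Convert each endpoint to a unit vector on the sphere (x = cos φ cos λ, y = cos φ sin λ, z = sin φ).
The central angle between the endpoints is δ = arccos(p₁·p₂) ≈ 1.259 rad (72.1°).
Interpolate at f = 1/3 with slerp weights a = sin((1−f)δ)/sin δ ≈ 0.782, b = sin(fδ)/sin δ ≈ 0.428.
p = a·p₁ + b·p₂ ≈ (-0.731, 0.680, -0.059); φ = arcsin(p_z) ≈ -3.40°, λ = atan2(p_y, p_x) ≈ 137.09°.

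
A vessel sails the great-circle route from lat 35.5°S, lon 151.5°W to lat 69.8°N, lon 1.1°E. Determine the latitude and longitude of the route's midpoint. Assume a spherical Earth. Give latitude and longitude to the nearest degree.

Write both endpoints as unit vectors p₁, p₂ with components (cos φ cos λ, cos φ sin λ, sin φ).
The central angle between the endpoints is δ = arccos(p₁·p₂) ≈ 2.489 rad (142.6°).
Interpolate at f = 1/2 with slerp weights a = sin((1−f)δ)/sin δ ≈ 1.560, b = sin(fδ)/sin δ ≈ 1.560.
p = a·p₁ + b·p₂ ≈ (-0.578, -0.596, 0.558); φ = arcsin(p_z) ≈ 33.93°, λ = atan2(p_y, p_x) ≈ -134.12°.

≈ lat 34°N, lon 134°W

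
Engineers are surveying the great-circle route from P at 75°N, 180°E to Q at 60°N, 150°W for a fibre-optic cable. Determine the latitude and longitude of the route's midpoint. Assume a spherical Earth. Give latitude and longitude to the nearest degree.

Convert each endpoint to a unit vector on the sphere (x = cos φ cos λ, y = cos φ sin λ, z = sin φ).
The central angle between the endpoints is δ = arccos(p₁·p₂) ≈ 0.322 rad (18.5°).
Interpolate at f = 1/2 with slerp weights a = sin((1−f)δ)/sin δ ≈ 0.507, b = sin(fδ)/sin δ ≈ 0.507.
p = a·p₁ + b·p₂ ≈ (-0.350, -0.127, 0.928); φ = arcsin(p_z) ≈ 68.12°, λ = atan2(p_y, p_x) ≈ -160.13°.

≈ 68°N, 160°W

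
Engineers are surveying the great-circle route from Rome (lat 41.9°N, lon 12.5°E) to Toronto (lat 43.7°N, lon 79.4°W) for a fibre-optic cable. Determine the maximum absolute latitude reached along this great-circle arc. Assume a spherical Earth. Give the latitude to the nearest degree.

The great circle lies in the plane with unit normal n̂ = (p₁ × p₂)/|p₁ × p₂|.
Here n̂_z ≈ -0.600; the vertex latitude is φ_max = arccos|n̂_z| ≈ 53.1°.
Check via Clairaut: cos φ_max = |cos φ₁| · sin C = cos(41.9°)·sin(53.7°) ≈ 0.600, again giving ≈ 53.1°.

≈ 53°N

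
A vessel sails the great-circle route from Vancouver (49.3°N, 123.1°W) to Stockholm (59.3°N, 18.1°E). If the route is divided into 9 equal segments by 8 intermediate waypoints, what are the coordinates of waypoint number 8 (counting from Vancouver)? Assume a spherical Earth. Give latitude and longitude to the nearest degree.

The haversine formula gives a central angle δ ≈ 1.168 rad (66.9°) between the endpoints.
Interpolate at f = 8/9 with slerp weights a = sin((1−f)δ)/sin δ ≈ 0.141, b = sin(fδ)/sin δ ≈ 0.936.
p = a·p₁ + b·p₂ ≈ (0.404, 0.072, 0.912); φ = arcsin(p_z) ≈ 65.75°, λ = atan2(p_y, p_x) ≈ 10.06°.

≈ (66°N, 10°E)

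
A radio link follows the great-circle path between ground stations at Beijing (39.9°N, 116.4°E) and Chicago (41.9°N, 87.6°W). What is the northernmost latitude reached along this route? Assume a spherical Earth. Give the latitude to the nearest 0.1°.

≈ 76.5°N

The great circle lies in the plane with unit normal n̂ = (p₁ × p₂)/|p₁ × p₂|.
Here n̂_z ≈ +0.233; the vertex latitude is φ_max = arccos|n̂_z| ≈ 76.5°.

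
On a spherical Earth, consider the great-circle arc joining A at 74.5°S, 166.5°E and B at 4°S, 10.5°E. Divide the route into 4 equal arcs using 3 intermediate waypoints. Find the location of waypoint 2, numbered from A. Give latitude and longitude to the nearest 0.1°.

≈ 53.6°S, 18.7°E

Write both endpoints as unit vectors p₁, p₂ with components (cos φ cos λ, cos φ sin λ, sin φ).
The central angle between the endpoints is δ = arccos(p₁·p₂) ≈ 1.748 rad (100.2°).
Interpolate at f = 2/4 with slerp weights a = sin((1−f)δ)/sin δ ≈ 0.779, b = sin(fδ)/sin δ ≈ 0.779.
p = a·p₁ + b·p₂ ≈ (0.562, 0.190, -0.805); φ = arcsin(p_z) ≈ -53.62°, λ = atan2(p_y, p_x) ≈ 18.71°.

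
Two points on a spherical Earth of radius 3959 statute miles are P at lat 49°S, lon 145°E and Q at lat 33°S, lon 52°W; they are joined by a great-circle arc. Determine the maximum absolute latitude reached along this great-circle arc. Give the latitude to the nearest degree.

≈ 81°S

The great circle lies in the plane with unit normal n̂ = (p₁ × p₂)/|p₁ × p₂|.
Here n̂_z ≈ +0.162; the vertex latitude is φ_max = arccos|n̂_z| ≈ 80.7°.
Check via Clairaut: cos φ_max = |cos φ₁| · sin C = cos(49.0°)·sin(165.7°) ≈ 0.162, again giving ≈ 80.7°.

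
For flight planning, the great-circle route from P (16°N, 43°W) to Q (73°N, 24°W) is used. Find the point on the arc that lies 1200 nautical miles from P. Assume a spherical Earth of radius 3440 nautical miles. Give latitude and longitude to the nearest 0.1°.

Write both endpoints as unit vectors p₁, p₂ with components (cos φ cos λ, cos φ sin λ, sin φ).
The central angle between the endpoints is δ = arccos(p₁·p₂) ≈ 1.013 rad (58.0°). The total great-circle distance is δ·R ≈ 1.013 × 3440 ≈ 3485 nmi, so the target fraction is f = 1200/3485 ≈ 0.344.
Interpolate at f ≈ 0.344 with slerp weights a = sin((1−f)δ)/sin δ ≈ 0.727, b = sin(fδ)/sin δ ≈ 0.403.
p = a·p₁ + b·p₂ ≈ (0.618, -0.524, 0.586); φ = arcsin(p_z) ≈ 35.84°, λ = atan2(p_y, p_x) ≈ -40.29°.

≈ (35.8°N, 40.3°W)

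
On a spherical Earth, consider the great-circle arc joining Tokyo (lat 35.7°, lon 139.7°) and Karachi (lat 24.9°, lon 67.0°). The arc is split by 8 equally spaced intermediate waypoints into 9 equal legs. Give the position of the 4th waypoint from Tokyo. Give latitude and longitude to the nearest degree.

≈ lat 37°, lon 105°

Write both endpoints as unit vectors p₁, p₂ with components (cos φ cos λ, cos φ sin λ, sin φ).
The central angle between the endpoints is δ = arccos(p₁·p₂) ≈ 1.087 rad (62.3°).
Interpolate at f = 4/9 with slerp weights a = sin((1−f)δ)/sin δ ≈ 0.642, b = sin(fδ)/sin δ ≈ 0.525.
p = a·p₁ + b·p₂ ≈ (-0.211, 0.775, 0.595); φ = arcsin(p_z) ≈ 36.54°, λ = atan2(p_y, p_x) ≈ 105.25°.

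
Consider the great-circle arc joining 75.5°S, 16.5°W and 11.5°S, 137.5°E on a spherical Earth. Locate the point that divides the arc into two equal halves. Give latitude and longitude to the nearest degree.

≈ 57°S, 129°E

Write both endpoints as unit vectors p₁, p₂ with components (cos φ cos λ, cos φ sin λ, sin φ).
The central angle between the endpoints is δ = arccos(p₁·p₂) ≈ 1.598 rad (91.6°).
Interpolate at f = 1/2 with slerp weights a = sin((1−f)δ)/sin δ ≈ 0.717, b = sin(fδ)/sin δ ≈ 0.717.
p = a·p₁ + b·p₂ ≈ (-0.346, 0.424, -0.837); φ = arcsin(p_z) ≈ -56.84°, λ = atan2(p_y, p_x) ≈ 129.23°.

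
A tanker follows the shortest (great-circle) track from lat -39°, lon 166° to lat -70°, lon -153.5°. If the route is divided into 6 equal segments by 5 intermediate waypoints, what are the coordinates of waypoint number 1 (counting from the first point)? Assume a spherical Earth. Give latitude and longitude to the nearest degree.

Write both endpoints as unit vectors p₁, p₂ with components (cos φ cos λ, cos φ sin λ, sin φ).
The central angle between the endpoints is δ = arccos(p₁·p₂) ≈ 0.654 rad (37.5°).
Interpolate at f = 1/6 with slerp weights a = sin((1−f)δ)/sin δ ≈ 0.852, b = sin(fδ)/sin δ ≈ 0.179.
p = a·p₁ + b·p₂ ≈ (-0.697, 0.133, -0.704); φ = arcsin(p_z) ≈ -44.78°, λ = atan2(p_y, p_x) ≈ 169.21°.

≈ lat -45°, lon 169°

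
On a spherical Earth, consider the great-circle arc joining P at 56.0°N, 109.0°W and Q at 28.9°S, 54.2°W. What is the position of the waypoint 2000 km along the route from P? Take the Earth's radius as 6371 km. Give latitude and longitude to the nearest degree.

≈ 42°N, 92°W

The haversine formula gives a central angle δ ≈ 1.690 rad (96.8°) between the endpoints. The total great-circle distance is δ·R ≈ 1.690 × 6371 ≈ 10764 km, so the target fraction is f = 2000/10764 ≈ 0.186.
Interpolate at f ≈ 0.186 with slerp weights a = sin((1−f)δ)/sin δ ≈ 0.988, b = sin(fδ)/sin δ ≈ 0.311.
p = a·p₁ + b·p₂ ≈ (-0.021, -0.743, 0.669); φ = arcsin(p_z) ≈ 41.97°, λ = atan2(p_y, p_x) ≈ -91.59°.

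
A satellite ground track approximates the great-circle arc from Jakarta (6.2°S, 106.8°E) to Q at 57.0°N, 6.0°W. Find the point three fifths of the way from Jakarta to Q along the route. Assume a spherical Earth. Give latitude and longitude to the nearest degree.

≈ 46°N, 64°E

From cos δ = sin φ₁ sin φ₂ + cos φ₁ cos φ₂ cos Δλ, the central angle is δ ≈ 1.876 rad (107.5°).
Interpolate at f = 3/5 with slerp weights a = sin((1−f)δ)/sin δ ≈ 0.715, b = sin(fδ)/sin δ ≈ 0.946.
p = a·p₁ + b·p₂ ≈ (0.307, 0.627, 0.716); φ = arcsin(p_z) ≈ 45.75°, λ = atan2(p_y, p_x) ≈ 63.89°.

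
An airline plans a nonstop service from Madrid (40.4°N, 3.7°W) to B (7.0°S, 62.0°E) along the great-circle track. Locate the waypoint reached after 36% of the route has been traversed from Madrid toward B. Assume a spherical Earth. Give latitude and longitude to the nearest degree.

≈ (26°N, 25°E)

Convert each endpoint to a unit vector on the sphere (x = cos φ cos λ, y = cos φ sin λ, z = sin φ).
The central angle between the endpoints is δ = arccos(p₁·p₂) ≈ 1.337 rad (76.6°).
Interpolate at f = 0.36 with slerp weights a = sin((1−f)δ)/sin δ ≈ 0.776, b = sin(fδ)/sin δ ≈ 0.476.
p = a·p₁ + b·p₂ ≈ (0.811, 0.379, 0.445); φ = arcsin(p_z) ≈ 26.42°, λ = atan2(p_y, p_x) ≈ 25.03°.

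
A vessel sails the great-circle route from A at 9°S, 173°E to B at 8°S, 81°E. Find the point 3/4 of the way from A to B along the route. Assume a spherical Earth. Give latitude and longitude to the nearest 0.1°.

The haversine formula gives a central angle δ ≈ 1.583 rad (90.7°) between the endpoints.
Interpolate at f = 3/4 with slerp weights a = sin((1−f)δ)/sin δ ≈ 0.386, b = sin(fδ)/sin δ ≈ 0.927.
p = a·p₁ + b·p₂ ≈ (-0.234, 0.954, -0.189); φ = arcsin(p_z) ≈ -10.92°, λ = atan2(p_y, p_x) ≈ 103.81°.

≈ 10.9°S, 103.8°E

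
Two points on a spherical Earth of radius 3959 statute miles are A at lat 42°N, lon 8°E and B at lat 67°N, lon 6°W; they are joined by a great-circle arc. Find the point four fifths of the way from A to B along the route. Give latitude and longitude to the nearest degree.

Convert each endpoint to a unit vector on the sphere (x = cos φ cos λ, y = cos φ sin λ, z = sin φ).
The central angle between the endpoints is δ = arccos(p₁·p₂) ≈ 0.456 rad (26.1°).
Interpolate at f = 4/5 with slerp weights a = sin((1−f)δ)/sin δ ≈ 0.207, b = sin(fδ)/sin δ ≈ 0.810.
p = a·p₁ + b·p₂ ≈ (0.467, -0.012, 0.884); φ = arcsin(p_z) ≈ 62.15°, λ = atan2(p_y, p_x) ≈ -1.43°.

≈ lat 62°N, lon 1°W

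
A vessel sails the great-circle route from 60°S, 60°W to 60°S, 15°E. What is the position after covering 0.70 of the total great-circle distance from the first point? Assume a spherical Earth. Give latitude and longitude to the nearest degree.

Write both endpoints as unit vectors p₁, p₂ with components (cos φ cos λ, cos φ sin λ, sin φ).
The central angle between the endpoints is δ = arccos(p₁·p₂) ≈ 0.619 rad (35.4°).
Interpolate at f = 0.70 with slerp weights a = sin((1−f)δ)/sin δ ≈ 0.318, b = sin(fδ)/sin δ ≈ 0.724.
p = a·p₁ + b·p₂ ≈ (0.429, -0.044, -0.902); φ = arcsin(p_z) ≈ -64.45°, λ = atan2(p_y, p_x) ≈ -5.87°.

≈ 64°S, 6°W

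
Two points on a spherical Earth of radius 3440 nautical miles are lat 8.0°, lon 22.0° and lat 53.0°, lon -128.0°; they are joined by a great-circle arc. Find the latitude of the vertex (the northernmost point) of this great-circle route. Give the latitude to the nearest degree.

≈ 71°

The great circle lies in the plane with unit normal n̂ = (p₁ × p₂)/|p₁ × p₂|.
Here n̂_z ≈ -0.326; the vertex latitude is φ_max = arccos|n̂_z| ≈ 71.0°.
Check via Clairaut: cos φ_max = |cos φ₁| · sin C = cos(8.0°)·sin(19.2°) ≈ 0.326, again giving ≈ 71.0°.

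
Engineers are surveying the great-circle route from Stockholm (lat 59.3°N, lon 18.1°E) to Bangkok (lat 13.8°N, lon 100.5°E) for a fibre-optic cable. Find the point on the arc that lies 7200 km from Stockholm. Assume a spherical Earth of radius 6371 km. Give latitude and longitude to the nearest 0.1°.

≈ lat 21.9°N, lon 95.1°E

Convert each endpoint to a unit vector on the sphere (x = cos φ cos λ, y = cos φ sin λ, z = sin φ).
The central angle between the endpoints is δ = arccos(p₁·p₂) ≈ 1.297 rad (74.3°). The total great-circle distance is δ·R ≈ 1.297 × 6371 ≈ 8261 km, so the target fraction is f = 7200/8261 ≈ 0.872.
Interpolate at f ≈ 0.872 with slerp weights a = sin((1−f)δ)/sin δ ≈ 0.172, b = sin(fδ)/sin δ ≈ 0.940.
p = a·p₁ + b·p₂ ≈ (-0.083, 0.924, 0.372); φ = arcsin(p_z) ≈ 21.85°, λ = atan2(p_y, p_x) ≈ 95.11°.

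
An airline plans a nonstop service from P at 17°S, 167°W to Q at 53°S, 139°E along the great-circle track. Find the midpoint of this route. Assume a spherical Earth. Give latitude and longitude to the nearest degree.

From cos δ = sin φ₁ sin φ₂ + cos φ₁ cos φ₂ cos Δλ, the central angle is δ ≈ 0.962 rad (55.1°).
Interpolate at f = 1/2 with slerp weights a = sin((1−f)δ)/sin δ ≈ 0.564, b = sin(fδ)/sin δ ≈ 0.564.
p = a·p₁ + b·p₂ ≈ (-0.782, 0.101, -0.615); φ = arcsin(p_z) ≈ -37.98°, λ = atan2(p_y, p_x) ≈ 172.61°.

≈ 38°S, 173°E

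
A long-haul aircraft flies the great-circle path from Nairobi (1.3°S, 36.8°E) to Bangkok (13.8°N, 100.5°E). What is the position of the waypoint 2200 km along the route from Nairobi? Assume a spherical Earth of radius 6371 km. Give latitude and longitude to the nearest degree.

≈ 4°N, 56°E

Write both endpoints as unit vectors p₁, p₂ with components (cos φ cos λ, cos φ sin λ, sin φ).
The central angle between the endpoints is δ = arccos(p₁·p₂) ≈ 1.132 rad (64.9°). The total great-circle distance is δ·R ≈ 1.132 × 6371 ≈ 7213 km, so the target fraction is f = 2200/7213 ≈ 0.305.
Interpolate at f ≈ 0.305 with slerp weights a = sin((1−f)δ)/sin δ ≈ 0.782, b = sin(fδ)/sin δ ≈ 0.374.
p = a·p₁ + b·p₂ ≈ (0.560, 0.825, 0.071); φ = arcsin(p_z) ≈ 4.10°, λ = atan2(p_y, p_x) ≈ 55.85°.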